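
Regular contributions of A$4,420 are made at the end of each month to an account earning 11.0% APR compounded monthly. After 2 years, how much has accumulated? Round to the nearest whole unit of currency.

A$118,052

i = 0.11/12 = 0.00916667 per month; n = 2·12 = 24.
Accumulation factor s(24|0.00916667) = 26.708566; FV = 4420 × 26.708566 = 118,051.8616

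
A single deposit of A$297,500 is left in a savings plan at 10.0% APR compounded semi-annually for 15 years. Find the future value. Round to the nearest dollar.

A$1,285,778

i = 0.1/2 = 0.05 per half-year; n = 15·2 = 30.
FV = 297,500 × (1 + 0.05)^30 = 1,285,777.8566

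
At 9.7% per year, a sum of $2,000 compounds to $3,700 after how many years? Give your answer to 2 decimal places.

6.64 years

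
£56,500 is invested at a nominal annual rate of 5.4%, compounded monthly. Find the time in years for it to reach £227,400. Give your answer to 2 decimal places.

25.84 years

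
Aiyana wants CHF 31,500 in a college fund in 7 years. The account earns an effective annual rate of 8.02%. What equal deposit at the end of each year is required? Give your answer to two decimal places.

FV-annuity factor = 8.928268; PMT = 31500 / 8.928268 = 3,528.1197

CHF 3,528.12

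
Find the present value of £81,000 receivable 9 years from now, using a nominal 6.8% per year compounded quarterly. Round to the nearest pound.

With 4 periods per year: i = 0.017, n = 36.
PV = FV·(1+i)^(−n) = 81,000 × 0.545062 = 44,150.0006

£44,150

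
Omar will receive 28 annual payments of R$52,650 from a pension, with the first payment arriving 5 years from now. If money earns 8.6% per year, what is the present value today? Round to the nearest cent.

R$396,443.32

Value one period before first payment (t=4): 52650 × [1 − (1+0.086)^(−28)] / 0.086 = 52650 × 10.473746 = 551,442.7192
Discount back 4 years: 551,442.7192 × (1+0.086)^(−4) = 551,442.7192 × 0.718920 = 396,443.3214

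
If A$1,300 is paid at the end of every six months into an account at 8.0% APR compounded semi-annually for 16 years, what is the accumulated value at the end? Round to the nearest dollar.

With 2 periods per year: i = 0.04, n = 32.
FV = 1300 × [(1+0.04)^32 − 1] / 0.04 = 1300 × 62.701469 = 81,511.9093

A$81,512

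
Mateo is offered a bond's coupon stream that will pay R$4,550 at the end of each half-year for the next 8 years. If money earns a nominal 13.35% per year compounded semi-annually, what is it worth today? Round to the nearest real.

R$43,923

With 2 periods per year: i = 0.06675, n = 16.
PV = PMT · [1 − (1+i)^(−n)] / i = 4550 · 9.653493 = 43,923.3938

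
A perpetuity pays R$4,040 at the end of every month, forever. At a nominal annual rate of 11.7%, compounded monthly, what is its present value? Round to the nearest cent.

Periodic rate i = 0.117/12 = 0.00975.
PV = C/r = 4040/0.00975 = 414,358.9744

R$414,358.97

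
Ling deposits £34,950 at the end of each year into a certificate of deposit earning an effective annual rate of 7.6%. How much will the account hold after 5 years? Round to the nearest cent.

£203,408.59

FV = 34950 × [(1+0.076)^5 − 1] / 0.076 = 34950 × 5.819988 = 203,408.5891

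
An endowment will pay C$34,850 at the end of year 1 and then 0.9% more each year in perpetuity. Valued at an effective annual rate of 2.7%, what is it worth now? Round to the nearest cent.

C$1,936,111.11

PV = PMT / (i − g) = 34850 / (0.027 − 0.009) = 34850 / 0.018000 = 1,936,111.1111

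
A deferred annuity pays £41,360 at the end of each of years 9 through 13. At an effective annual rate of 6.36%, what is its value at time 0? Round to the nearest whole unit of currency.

£105,351

Value one period before first payment (t=8): 41360 × [1 − (1+0.0636)^(−5)] / 0.0636 = 41360 × 4.171428 = 172,530.2794
Discount back 8 years: 172,530.2794 × (1+0.0636)^(−8) = 172,530.2794 × 0.610623 = 105,351.0082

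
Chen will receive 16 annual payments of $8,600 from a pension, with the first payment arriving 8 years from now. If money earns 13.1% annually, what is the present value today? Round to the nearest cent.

$23,863.60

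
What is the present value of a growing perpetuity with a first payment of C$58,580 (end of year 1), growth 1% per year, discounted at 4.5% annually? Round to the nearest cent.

PV = D₁/(r − g) = 58580/(0.045 − 0.01) = 1,673,714.2857

C$1,673,714.29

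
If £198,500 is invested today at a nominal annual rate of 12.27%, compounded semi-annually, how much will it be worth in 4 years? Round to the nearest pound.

Periodic rate i = 0.1227/2 = 0.06135; n = 4 × 2 = 8 periods.
FV = 198,500 × (1 + 0.06135)^8 = 319,616.7308

£319,617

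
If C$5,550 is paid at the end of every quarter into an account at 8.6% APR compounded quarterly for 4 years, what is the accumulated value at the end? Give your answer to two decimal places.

C$104,661.45

Periodic rate i = 0.086/4 = 0.0215; n = 4 × 4 = 16 periods.
Accumulation factor s(16|0.0215) = 18.857919; FV = 5550 × 18.857919 = 104,661.4511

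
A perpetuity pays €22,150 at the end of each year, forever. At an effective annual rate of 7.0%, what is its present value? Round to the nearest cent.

PV = C/r = 22150/0.07 = 316,428.5714

€316,428.57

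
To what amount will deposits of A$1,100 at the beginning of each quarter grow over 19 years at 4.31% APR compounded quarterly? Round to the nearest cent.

A$129,820.07

Periodic rate i = 0.0431/4 = 0.010775; n = 19 × 4 = 76 periods.
FV = 1100 × [(1+0.010775)^76 − 1] / 0.010775 × (1+i) = 1100 × 118.018244 = 129,820.0688
(Beginning-of-period payments → annuity-due factor ×(1+i).)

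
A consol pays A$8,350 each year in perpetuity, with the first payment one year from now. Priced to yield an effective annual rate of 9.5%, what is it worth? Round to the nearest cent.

PV = C/r = 8350/0.095 = 87,894.7368

A$87,894.74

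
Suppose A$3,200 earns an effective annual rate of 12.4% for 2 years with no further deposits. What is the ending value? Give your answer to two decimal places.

FV = 3,200 × (1 + 0.124)^2 = 4,042.8032

A$4,042.80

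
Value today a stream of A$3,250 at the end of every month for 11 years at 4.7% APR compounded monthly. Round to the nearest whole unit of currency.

A$334,480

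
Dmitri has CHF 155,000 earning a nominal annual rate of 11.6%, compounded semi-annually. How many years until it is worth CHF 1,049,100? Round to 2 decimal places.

Periodic rate i = 0.116/2 = 0.058.
(1+i)^n = 1.0491e+06/155000 = 6.76839, so n = ln 6.76839 / ln 1.058 = 33.9172 half-years
= 33.9172/2 years

16.96 years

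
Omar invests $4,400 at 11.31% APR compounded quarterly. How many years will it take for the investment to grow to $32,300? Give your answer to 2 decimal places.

17.87 years

Periodic rate i = 0.1131/4 = 0.028275.
(1+i)^n = 32300/4400 = 7.34091, so n = ln 7.34091 / ln 1.02828 = 71.4948 quarters
= 71.4948/4 years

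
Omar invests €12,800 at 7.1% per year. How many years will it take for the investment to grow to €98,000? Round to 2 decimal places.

29.68 years

n = ln(98000/12800) / ln(1+0.071) = ln(7.65625) / 0.068593 = 29.6755 years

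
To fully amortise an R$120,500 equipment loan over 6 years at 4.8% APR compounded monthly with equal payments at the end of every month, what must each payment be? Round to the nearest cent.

R$1,929.49

Periodic rate i = 0.048/12 = 0.004; n = 6 × 12 = 72 periods.
PMT = 120500 / ( [1 − (1+0.004)^(−72)] / 0.004 ) = 120500 / 62.451892 = 1,929.4852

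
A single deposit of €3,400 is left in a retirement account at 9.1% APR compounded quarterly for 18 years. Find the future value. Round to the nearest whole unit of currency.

Periodic rate i = 0.091/4 = 0.02275; n = 18 × 4 = 72 periods.
3,400 × (1+0.02275)^72 = 3,400 × 5.051300 = 17,174.4194

€17,174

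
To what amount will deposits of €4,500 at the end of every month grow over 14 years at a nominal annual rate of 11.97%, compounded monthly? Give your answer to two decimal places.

Periodic rate i = 0.1197/12 = 0.009975; n = 14 × 12 = 168 periods.
FV = 4500 × [(1+0.009975)^168 − 1] / 0.009975 = 4500 × 430.966284 = 1,939,348.2778

€1,939,348.28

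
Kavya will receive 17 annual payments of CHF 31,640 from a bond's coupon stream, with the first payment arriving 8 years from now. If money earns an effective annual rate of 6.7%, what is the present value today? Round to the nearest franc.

PV at t=7 (ordinary 17-year annuity): 31640 × a(17|0.067) = 31640 × 9.969387 = 315,431.4103
Discount back 7 years: 315,431.4103 × (1+0.067)^(−7) = 315,431.4103 × 0.635110 = 200,333.6952

CHF 200,334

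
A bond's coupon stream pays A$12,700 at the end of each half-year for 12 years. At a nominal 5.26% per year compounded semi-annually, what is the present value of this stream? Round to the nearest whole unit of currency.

A$223,911

Periodic rate i = 0.0526/2 = 0.0263; n = 12 × 2 = 24 periods.
Annuity factor a(24|0.0263) = 17.630789; PV = 12700 × 17.630789 = 223,911.0146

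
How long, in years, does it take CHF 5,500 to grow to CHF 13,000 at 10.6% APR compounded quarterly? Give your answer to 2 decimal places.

8.22 years

Periodic rate i = 0.106/4 = 0.0265.
(1+i)^n = 13000/5500 = 2.36364, so n = ln 2.36364 / ln 1.0265 = 32.8887 quarters
= 32.8887/4 years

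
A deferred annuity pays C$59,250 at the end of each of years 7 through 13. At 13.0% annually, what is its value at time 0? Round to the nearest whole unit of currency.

C$125,863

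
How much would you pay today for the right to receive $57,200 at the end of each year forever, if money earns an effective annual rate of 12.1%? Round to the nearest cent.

PV = PMT / i = 57200 / 0.121 = 472,727.2727

$472,727.27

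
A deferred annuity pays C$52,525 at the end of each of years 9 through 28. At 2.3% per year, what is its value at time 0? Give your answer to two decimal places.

PV at t=8 (ordinary 20-year annuity): 52525 × a(20|0.023) = 52525 × 15.887766 = 834,504.9105
Discount back 8 years: 834,504.9105 × (1+0.023)^(−8) = 834,504.9105 × 0.833671 = 695,702.9211

C$695,702.92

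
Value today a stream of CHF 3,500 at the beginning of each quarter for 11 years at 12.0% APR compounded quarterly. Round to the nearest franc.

CHF 87,437

With 4 periods per year: i = 0.03, n = 44.
Annuity factor a(44|0.03) × (1+i) = 24.981902; PV = 3500 × 24.981902 = 87,436.6575
Payments are at the start of each period, so multiply by (1+i).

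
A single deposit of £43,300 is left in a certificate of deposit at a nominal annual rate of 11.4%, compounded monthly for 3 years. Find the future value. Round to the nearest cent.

£60,857.70

With 12 periods per year: i = 0.0095, n = 36.
FV = PV·(1+i)^n = 43,300 × 1.405490 = 60,857.6999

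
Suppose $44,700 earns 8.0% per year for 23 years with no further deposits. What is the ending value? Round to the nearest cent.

44,700 × (1+0.08)^23 = 44,700 × 5.871464 = 262,454.4250

$262,454.42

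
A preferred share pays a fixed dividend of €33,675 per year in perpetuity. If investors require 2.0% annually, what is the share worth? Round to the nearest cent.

€1,683,750.00

PV = PMT / i = 33675 / 0.02 = 1,683,750.0000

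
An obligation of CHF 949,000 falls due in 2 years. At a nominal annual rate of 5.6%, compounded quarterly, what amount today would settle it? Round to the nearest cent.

With 4 periods per year: i = 0.014, n = 8.
Discount factor = (1+0.014)^(−8) = 0.894739; PV = 949,000 × 0.894739 = 849,107.2957

CHF 849,107.30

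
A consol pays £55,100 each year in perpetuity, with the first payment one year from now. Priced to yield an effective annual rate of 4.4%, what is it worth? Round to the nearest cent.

£1,252,272.73

PV = PMT / i = 55100 / 0.044 = 1,252,272.7273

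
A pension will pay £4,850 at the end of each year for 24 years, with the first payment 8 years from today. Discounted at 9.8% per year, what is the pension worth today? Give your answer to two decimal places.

£22,993.68

PV at t=7 (ordinary 24-year annuity): 4850 × a(24|0.098) = 4850 × 9.121856 = 44,241.0023
PV₀ = 44,241.0023 / (1+0.098)^7 = 44,241.0023 / 1.924050 = 22,993.6849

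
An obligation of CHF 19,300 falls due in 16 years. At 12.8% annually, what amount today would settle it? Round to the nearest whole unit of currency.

PV = 19,300 / (1 + 0.128)^16 = 19,300 / 6.869824 = 2,809.3879

CHF 2,809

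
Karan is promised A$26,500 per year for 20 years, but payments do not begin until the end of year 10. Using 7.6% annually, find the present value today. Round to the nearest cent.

A$138,677.29

Value one period before first payment (t=9): 26500 × [1 − (1+0.076)^(−20)] / 0.076 = 26500 × 10.117423 = 268,111.7076
PV₀ = 268,111.7076 / (1+0.076)^9 = 268,111.7076 / 1.933350 = 138,677.2870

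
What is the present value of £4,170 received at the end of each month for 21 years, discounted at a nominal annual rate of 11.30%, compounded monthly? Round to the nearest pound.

Periodic rate i = 0.113/12 = 0.00941667; n = 21 × 12 = 252 periods.
PV = PMT · [1 − (1+i)^(−n)] / i = 4170 · 96.186765 = 401,098.8088

£401,099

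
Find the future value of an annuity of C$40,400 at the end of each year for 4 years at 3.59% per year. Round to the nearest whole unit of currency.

C$170,512

FV = 40400 × [(1+0.0359)^4 − 1] / 0.0359 = 40400 × 4.220602 = 170,512.3009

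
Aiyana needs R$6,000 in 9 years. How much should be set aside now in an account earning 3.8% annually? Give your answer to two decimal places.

R$4,289.19

PV = FV·(1+i)^(−n) = 6,000 × 0.714865 = 4,289.1879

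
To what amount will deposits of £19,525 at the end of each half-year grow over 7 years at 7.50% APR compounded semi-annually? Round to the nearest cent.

i = 0.075/2 = 0.0375 per half-year; n = 7·2 = 14.
FV = PMT · [(1+i)^n − 1] / i = 19525 · 17.981354 = 351,085.9311

£351,085.93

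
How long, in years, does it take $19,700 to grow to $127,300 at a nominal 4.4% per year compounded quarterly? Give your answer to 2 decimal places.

42.64 years

Periodic rate i = 0.044/4 = 0.011.
n = ln(127300/19700) / ln(1+0.011) = ln(6.46193) / 0.010940 = 170.5611 quarters
= 170.5611/4 years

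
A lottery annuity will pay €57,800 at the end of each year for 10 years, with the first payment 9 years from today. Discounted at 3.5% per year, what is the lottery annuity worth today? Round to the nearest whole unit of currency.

€365,049

Value one period before first payment (t=8): 57800 × [1 − (1+0.035)^(−10)] / 0.035 = 57800 × 8.316605 = 480,699.7876
Discount back 8 years: 480,699.7876 × (1+0.035)^(−8) = 480,699.7876 × 0.759412 = 365,048.9738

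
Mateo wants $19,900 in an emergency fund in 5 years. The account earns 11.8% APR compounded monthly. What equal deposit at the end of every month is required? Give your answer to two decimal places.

$244.97

Periodic rate i = 0.118/12 = 0.00983333; n = 5 × 12 = 60 periods.
FV-annuity factor = 81.233582; PMT = 19900 / 81.233582 = 244.9726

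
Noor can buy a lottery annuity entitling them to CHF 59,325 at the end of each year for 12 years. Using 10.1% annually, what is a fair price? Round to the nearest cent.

CHF 402,249.76

PV = PMT · [1 − (1+i)^(−n)] / i = 59325 · 6.780443 = 402,249.7568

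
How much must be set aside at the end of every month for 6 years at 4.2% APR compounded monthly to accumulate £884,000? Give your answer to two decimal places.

£10,817.04

With 12 periods per year: i = 0.0035, n = 72.
FV-annuity factor = 81.722884; PMT = 884000 / 81.722884 = 10,817.0436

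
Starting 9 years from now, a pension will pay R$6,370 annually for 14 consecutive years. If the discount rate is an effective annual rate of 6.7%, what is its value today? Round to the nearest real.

PV at t=8 (ordinary 14-year annuity): 6370 × a(14|0.067) = 6370 × 8.905001 = 56,724.8574
Discount back 8 years: 56,724.8574 × (1+0.067)^(−8) = 56,724.8574 × 0.595230 = 33,764.3239

R$33,764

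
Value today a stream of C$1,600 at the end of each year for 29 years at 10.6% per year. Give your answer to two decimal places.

PV = PMT · [1 − (1+i)^(−n)] / i = 1600 · 8.926042 = 14,281.6674

C$14,281.67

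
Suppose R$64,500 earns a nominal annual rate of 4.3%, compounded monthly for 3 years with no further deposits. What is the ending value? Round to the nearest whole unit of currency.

i = 0.043/12 = 0.00358333 per month; n = 3·12 = 36.
FV = 64,500 × (1 + 0.00358333)^36 = 73,364.0952

R$73,364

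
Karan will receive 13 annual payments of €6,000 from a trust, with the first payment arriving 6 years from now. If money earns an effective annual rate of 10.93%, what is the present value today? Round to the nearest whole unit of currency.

€24,195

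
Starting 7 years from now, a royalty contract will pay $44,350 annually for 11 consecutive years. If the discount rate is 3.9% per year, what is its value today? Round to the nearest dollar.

Value one period before first payment (t=6): 44350 × [1 − (1+0.039)^(−11)] / 0.039 = 44350 × 8.807915 = 390,631.0442
PV₀ = 390,631.0442 / (1+0.039)^6 = 390,631.0442 / 1.258037 = 310,508.4828

$310,508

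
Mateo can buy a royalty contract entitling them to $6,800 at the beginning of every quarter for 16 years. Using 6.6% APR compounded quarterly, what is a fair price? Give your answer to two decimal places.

i = 0.066/4 = 0.0165 per quarter; n = 16·4 = 64.
Annuity factor a(64|0.0165) × (1+i) = 39.991275; PV = 6800 × 39.991275 = 271,940.6713
Payments are at the start of each period, so multiply by (1+i).

$271,940.67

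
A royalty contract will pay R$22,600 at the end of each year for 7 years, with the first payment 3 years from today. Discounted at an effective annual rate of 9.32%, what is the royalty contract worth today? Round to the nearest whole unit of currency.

PV at t=2 (ordinary 7-year annuity): 22600 × a(7|0.0932) = 22600 × 4.979364 = 112,533.6204
Discount back 2 years: 112,533.6204 × (1+0.0932)^(−2) = 112,533.6204 × 0.836760 = 94,163.5981

R$94,164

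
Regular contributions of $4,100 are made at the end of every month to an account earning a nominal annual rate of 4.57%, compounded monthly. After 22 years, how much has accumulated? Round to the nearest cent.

$1,860,111.28

With 12 periods per year: i = 0.00380833, n = 264.
FV = 4100 × [(1+0.00380833)^264 − 1] / 0.00380833 = 4100 × 453.685678 = 1,860,111.2797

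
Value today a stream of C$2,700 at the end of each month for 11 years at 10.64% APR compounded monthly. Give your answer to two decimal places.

C$209,550.26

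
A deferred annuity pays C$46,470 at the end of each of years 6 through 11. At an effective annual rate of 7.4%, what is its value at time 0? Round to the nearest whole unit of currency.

C$153,112

PV at t=5 (ordinary 6-year annuity): 46470 × a(6|0.074) = 46470 × 4.708245 = 218,792.1565
PV₀ = 218,792.1565 / (1+0.074)^5 = 218,792.1565 / 1.428964 = 153,112.3923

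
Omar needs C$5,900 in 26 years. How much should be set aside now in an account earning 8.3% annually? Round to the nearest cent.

PV = FV·(1+i)^(−n) = 5,900 × 0.125794 = 742.1849

C$742.18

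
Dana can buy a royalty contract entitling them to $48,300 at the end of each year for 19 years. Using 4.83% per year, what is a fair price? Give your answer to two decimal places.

$591,893.16

PV = 48300 × [1 − (1+0.0483)^(−19)] / 0.0483 = 48300 × 12.254517 = 591,893.1636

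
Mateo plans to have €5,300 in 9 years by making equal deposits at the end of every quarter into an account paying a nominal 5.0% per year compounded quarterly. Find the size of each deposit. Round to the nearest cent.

€117.48

i = 0.05/4 = 0.0125 per quarter; n = 9·4 = 36.
FV-annuity factor = 45.115505; PMT = 5300 / 45.115505 = 117.4762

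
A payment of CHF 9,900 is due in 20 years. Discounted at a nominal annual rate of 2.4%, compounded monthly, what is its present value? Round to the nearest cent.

i = 0.024/12 = 0.002 per month; n = 20·12 = 240.
PV = 9,900 / (1 + 0.002)^240 = 9,900 / 1.615300 = 6,128.8928

CHF 6,128.89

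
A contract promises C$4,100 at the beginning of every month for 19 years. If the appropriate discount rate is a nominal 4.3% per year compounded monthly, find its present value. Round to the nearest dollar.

With 12 periods per year: i = 0.00358333, n = 228.
PV = PMT · [1 − (1+i)^(−n)] / i × (1+i) = 4100 · 156.166762 = 640,283.7240
(Beginning-of-period payments → annuity-due factor ×(1+i).)

C$640,284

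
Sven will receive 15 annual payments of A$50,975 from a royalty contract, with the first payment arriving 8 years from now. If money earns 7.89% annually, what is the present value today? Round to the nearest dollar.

A$258,142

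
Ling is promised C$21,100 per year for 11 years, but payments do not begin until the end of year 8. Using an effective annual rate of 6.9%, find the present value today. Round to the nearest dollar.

PV at t=7 (ordinary 11-year annuity): 21100 × a(11|0.069) = 21100 × 7.536168 = 159,013.1390
Discount back 7 years: 159,013.1390 × (1+0.069)^(−7) = 159,013.1390 × 0.626839 = 99,675.6495

C$99,676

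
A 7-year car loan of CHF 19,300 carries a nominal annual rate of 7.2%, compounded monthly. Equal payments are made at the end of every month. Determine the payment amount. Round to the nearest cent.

CHF 293.18

Periodic rate i = 0.072/12 = 0.006; n = 7 × 12 = 84 periods.
PMT = 19300 / ( [1 − (1+0.006)^(−84)] / 0.006 ) = 19300 / 65.830026 = 293.1793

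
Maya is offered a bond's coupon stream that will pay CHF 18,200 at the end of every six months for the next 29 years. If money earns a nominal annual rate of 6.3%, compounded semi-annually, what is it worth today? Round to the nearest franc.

With 2 periods per year: i = 0.0315, n = 58.
PV = 18200 × [1 − (1+0.0315)^(−58)] / 0.0315 = 18200 × 26.492226 = 482,158.5218

CHF 482,159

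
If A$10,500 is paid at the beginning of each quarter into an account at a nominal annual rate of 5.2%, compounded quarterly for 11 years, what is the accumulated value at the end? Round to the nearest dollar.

i = 0.052/4 = 0.013 per quarter; n = 11·4 = 44.
FV = 10500 × [(1+0.013)^44 − 1] / 0.013 × (1+i) = 10500 × 59.633604 = 626,152.8441
(Beginning-of-period payments → annuity-due factor ×(1+i).)

A$626,153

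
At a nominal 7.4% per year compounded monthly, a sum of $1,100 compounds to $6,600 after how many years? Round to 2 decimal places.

24.29 years

Periodic rate i = 0.074/12 = 0.00616667.
(1+i)^n = 6600/1100 = 6.00000, so n = ln 6.00000 / ln 1.00617 = 291.4506 months
= 291.4506/12 years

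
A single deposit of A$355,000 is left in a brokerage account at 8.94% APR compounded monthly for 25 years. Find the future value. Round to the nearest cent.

Periodic rate i = 0.0894/12 = 0.00745; n = 25 × 12 = 300 periods.
FV = PV·(1+i)^n = 355,000 × 9.269373 = 3,290,627.4313

A$3,290,627.43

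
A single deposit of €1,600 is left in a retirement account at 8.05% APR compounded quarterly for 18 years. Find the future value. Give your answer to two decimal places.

€6,716.83

Periodic rate i = 0.0805/4 = 0.020125; n = 18 × 4 = 72 periods.
FV = PV·(1+i)^n = 1,600 × 4.198017 = 6,716.8264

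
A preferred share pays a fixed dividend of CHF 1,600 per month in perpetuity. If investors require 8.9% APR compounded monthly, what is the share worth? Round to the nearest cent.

Periodic rate i = 0.089/12 = 0.00741667.
PV = C/r = 1600/0.00741667 = 215,730.3371

CHF 215,730.34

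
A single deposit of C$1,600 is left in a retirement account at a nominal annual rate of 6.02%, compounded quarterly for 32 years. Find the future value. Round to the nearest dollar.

With 4 periods per year: i = 0.01505, n = 128.
FV = 1,600 × (1 + 0.01505)^128 = 10,827.0896

C$10,827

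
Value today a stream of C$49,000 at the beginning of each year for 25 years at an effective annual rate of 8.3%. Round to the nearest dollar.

C$552,258

Annuity factor a(25|0.083) × (1+i) = 11.270573; PV = 49000 × 11.270573 = 552,258.0616
(annuity-due: payments at period start, so ×(1+i).)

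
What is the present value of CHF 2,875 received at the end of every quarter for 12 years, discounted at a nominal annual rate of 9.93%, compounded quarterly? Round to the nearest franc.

CHF 80,119

Periodic rate i = 0.0993/4 = 0.024825; n = 12 × 4 = 48 periods.
PV = PMT · [1 − (1+i)^(−n)] / i = 2875 · 27.867606 = 80,119.3676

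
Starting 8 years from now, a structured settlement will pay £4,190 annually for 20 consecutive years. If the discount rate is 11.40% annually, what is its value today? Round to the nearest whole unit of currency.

PV at t=7 (ordinary 20-year annuity): 4190 × a(20|0.114) = 4190 × 7.759438 = 32,512.0471
PV₀ = 32,512.0471 / (1+0.114)^7 = 32,512.0471 / 2.129101 = 15,270.3144

£15,270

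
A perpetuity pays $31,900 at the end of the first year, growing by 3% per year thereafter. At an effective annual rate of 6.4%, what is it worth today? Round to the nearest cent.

$938,235.29

PV = PMT / (i − g) = 31900 / (0.064 − 0.03) = 31900 / 0.034000 = 938,235.2941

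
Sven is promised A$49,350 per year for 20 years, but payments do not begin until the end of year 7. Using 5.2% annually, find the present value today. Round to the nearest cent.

A$446,123.33

PV at t=6 (ordinary 20-year annuity): 49350 × a(20|0.052) = 49350 × 12.253558 = 604,713.0962
PV₀ = 604,713.0962 / (1+0.052)^6 = 604,713.0962 / 1.355484 = 446,123.3300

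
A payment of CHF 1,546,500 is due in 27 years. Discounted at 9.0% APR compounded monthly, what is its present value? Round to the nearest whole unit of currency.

CHF 137,389

i = 0.09/12 = 0.0075 per month; n = 27·12 = 324.
Discount factor = (1+0.0075)^(−324) = 0.088839; PV = 1,546,500 × 0.088839 = 137,389.0640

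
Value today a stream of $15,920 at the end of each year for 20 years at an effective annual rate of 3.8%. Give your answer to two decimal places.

PV = PMT · [1 − (1+i)^(−n)] / i = 15920 · 13.834216 = 220,240.7208

$220,240.72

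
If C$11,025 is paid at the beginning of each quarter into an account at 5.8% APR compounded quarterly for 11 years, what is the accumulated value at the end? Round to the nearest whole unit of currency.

With 4 periods per year: i = 0.0145, n = 44.
Accumulation factor s(44|0.0145) × (1+i) = 61.852359; FV = 11025 × 61.852359 = 681,922.2549
(Beginning-of-period payments → annuity-due factor ×(1+i).)

C$681,922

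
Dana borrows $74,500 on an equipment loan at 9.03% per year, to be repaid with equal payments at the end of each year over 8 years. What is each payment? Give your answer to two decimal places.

$13,475.25

Annuity-PV factor = 5.528653; PMT = 74500 / 5.528653 = 13,475.2530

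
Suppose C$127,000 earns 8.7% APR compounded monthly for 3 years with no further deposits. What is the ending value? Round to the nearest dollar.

C$164,720

With 12 periods per year: i = 0.00725, n = 36.
FV = 127,000 × (1 + 0.00725)^36 = 164,719.7442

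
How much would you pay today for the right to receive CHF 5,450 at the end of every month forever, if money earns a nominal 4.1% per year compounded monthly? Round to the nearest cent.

CHF 1,595,121.95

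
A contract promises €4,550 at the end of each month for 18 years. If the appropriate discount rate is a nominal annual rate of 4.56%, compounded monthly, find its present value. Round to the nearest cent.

€669,610.85

i = 0.0456/12 = 0.0038 per month; n = 18·12 = 216.
Annuity factor a(216|0.0038) = 147.167221; PV = 4550 × 147.167221 = 669,610.8536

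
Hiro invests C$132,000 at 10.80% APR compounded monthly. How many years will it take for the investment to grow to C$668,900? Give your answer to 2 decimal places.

Periodic rate i = 0.108/12 = 0.009.
(1+i)^n = 668900/132000 = 5.06742, so n = ln 5.06742 / ln 1.009 = 181.1249 months
= 181.1249/12 years

15.09 years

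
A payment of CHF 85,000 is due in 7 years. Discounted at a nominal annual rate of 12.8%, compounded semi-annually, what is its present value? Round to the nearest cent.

i = 0.128/2 = 0.064 per half-year; n = 7·2 = 14.
Discount factor = (1+0.064)^(−14) = 0.419582; PV = 85,000 × 0.419582 = 35,664.4995

CHF 35,664.50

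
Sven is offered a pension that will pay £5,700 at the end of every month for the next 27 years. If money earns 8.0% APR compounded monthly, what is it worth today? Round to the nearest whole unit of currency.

With 12 periods per year: i = 0.00666667, n = 324.
PV = PMT · [1 − (1+i)^(−n)] / i = 5700 · 132.576786 = 755,687.6804

£755,688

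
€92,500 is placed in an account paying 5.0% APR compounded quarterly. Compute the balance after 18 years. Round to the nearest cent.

€226,247.62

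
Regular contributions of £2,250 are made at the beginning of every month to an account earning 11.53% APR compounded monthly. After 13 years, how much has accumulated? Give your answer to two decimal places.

Periodic rate i = 0.1153/12 = 0.00960833; n = 13 × 12 = 156 periods.
FV = 2250 × [(1+0.00960833)^156 − 1] / 0.00960833 × (1+i) = 2250 × 361.971567 = 814,436.0252
(Beginning-of-period payments → annuity-due factor ×(1+i).)

£814,436.03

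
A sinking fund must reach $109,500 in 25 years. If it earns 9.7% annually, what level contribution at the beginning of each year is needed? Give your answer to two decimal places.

$1,061.70

FV-annuity factor × (1+i) = 103.136712; PMT = 109500 / 103.136712 = 1,061.6976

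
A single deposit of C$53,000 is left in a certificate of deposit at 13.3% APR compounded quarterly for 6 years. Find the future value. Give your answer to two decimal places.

C$116,199.91

Periodic rate i = 0.133/4 = 0.03325; n = 6 × 4 = 24 periods.
53,000 × (1+0.03325)^24 = 53,000 × 2.192451 = 116,199.9134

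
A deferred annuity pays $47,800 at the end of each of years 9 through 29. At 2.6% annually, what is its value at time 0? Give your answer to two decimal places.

PV at t=8 (ordinary 21-year annuity): 47800 × a(21|0.026) = 47800 × 16.026228 = 766,053.7181
Discount back 8 years: 766,053.7181 × (1+0.026)^(−8) = 766,053.7181 × 0.814369 = 623,850.2286

$623,850.23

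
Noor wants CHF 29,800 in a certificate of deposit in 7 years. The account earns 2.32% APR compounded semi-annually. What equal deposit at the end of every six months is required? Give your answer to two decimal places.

Periodic rate i = 0.0232/2 = 0.0116; n = 7 × 2 = 14 periods.
PMT = 29800 / ( [(1+0.0116)^14 − 1] / 0.0116 ) = 29800 / 15.106179 = 1,972.7027

CHF 1,972.70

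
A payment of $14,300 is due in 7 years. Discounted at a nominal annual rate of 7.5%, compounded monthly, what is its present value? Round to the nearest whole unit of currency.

$8,473

Periodic rate i = 0.075/12 = 0.00625; n = 7 × 12 = 84 periods.
Discount factor = (1+0.00625)^(−84) = 0.592523; PV = 14,300 × 0.592523 = 8,473.0739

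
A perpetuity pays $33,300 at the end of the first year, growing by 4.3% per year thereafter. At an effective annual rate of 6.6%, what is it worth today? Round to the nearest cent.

PV = D₁/(r − g) = 33300/(0.066 − 0.043) = 1,447,826.0870

$1,447,826.09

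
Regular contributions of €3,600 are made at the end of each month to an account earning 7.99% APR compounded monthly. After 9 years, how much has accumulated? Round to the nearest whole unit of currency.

i = 0.0799/12 = 0.00665833 per month; n = 9·12 = 108.
FV = 3600 × [(1+0.00665833)^108 − 1] / 0.00665833 = 3600 × 157.351492 = 566,465.3719

€566,465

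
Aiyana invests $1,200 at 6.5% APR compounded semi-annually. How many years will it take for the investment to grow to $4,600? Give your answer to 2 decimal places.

21.01 years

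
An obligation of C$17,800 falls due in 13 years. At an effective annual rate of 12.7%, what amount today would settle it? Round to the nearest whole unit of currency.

PV = 17,800 / (1 + 0.127)^13 = 17,800 / 4.731631 = 3,761.9160

C$3,762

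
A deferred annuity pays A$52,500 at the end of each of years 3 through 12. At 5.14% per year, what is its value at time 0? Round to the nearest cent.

PV at t=2 (ordinary 10-year annuity): 52500 × a(10|0.0514) = 52500 × 7.669505 = 402,649.0035
Discount back 2 years: 402,649.0035 × (1+0.0514)^(−2) = 402,649.0035 × 0.904616 = 364,242.5546

A$364,242.55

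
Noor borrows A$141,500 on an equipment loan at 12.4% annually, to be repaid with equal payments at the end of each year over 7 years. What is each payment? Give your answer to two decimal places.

A$31,399.45

PMT = 141500 / ( [1 − (1+0.124)^(−7)] / 0.124 ) = 141500 / 4.506449 = 31,399.4455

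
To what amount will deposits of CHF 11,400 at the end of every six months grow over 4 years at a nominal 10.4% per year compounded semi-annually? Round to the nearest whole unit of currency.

i = 0.104/2 = 0.052 per half-year; n = 4·2 = 8.
FV = 11400 × [(1+0.052)^8 − 1] / 0.052 = 11400 × 9.617687 = 109,641.6297

CHF 109,642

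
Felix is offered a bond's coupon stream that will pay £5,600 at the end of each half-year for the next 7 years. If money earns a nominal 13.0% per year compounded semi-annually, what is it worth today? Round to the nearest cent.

i = 0.13/2 = 0.065 per half-year; n = 7·2 = 14.
Annuity factor a(14|0.065) = 9.013842; PV = 5600 × 9.013842 = 50,477.5170

£50,477.52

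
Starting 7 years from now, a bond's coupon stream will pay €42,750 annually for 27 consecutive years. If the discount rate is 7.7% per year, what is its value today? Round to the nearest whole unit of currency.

€307,746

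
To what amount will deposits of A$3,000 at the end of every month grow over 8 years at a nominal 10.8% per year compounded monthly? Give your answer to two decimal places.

A$454,493.38

i = 0.108/12 = 0.009 per month; n = 8·12 = 96.
FV = 3000 × [(1+0.009)^96 − 1] / 0.009 = 3000 × 151.497794 = 454,493.3826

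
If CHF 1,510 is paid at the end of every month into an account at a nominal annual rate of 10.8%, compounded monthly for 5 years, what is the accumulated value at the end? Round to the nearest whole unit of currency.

Periodic rate i = 0.108/12 = 0.009; n = 5 × 12 = 60 periods.
FV = PMT · [(1+i)^n − 1] / i = 1510 · 79.096313 = 119,435.4330

CHF 119,435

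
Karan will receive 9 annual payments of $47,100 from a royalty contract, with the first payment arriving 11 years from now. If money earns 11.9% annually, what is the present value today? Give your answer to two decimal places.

$81,838.44

PV at t=10 (ordinary 9-year annuity): 47100 × a(9|0.119) = 47100 × 5.348565 = 251,917.4123
Discount back 10 years: 251,917.4123 × (1+0.119)^(−10) = 251,917.4123 × 0.324862 = 81,838.4360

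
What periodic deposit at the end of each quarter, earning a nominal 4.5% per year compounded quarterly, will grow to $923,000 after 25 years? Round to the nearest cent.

$5,038.38

i = 0.045/4 = 0.01125 per quarter; n = 25·4 = 100.
FV-annuity factor = 183.193818; PMT = 923000 / 183.193818 = 5,038.3796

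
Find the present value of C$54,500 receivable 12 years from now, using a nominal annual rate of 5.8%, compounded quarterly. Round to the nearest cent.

C$27,308.51

Periodic rate i = 0.058/4 = 0.0145; n = 12 × 4 = 48 periods.
Discount factor = (1+0.0145)^(−48) = 0.501074; PV = 54,500 × 0.501074 = 27,308.5120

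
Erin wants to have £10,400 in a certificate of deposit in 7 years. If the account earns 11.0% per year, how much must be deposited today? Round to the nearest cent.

Discount factor = (1+0.11)^(−7) = 0.481658; PV = 10,400 × 0.481658 = 5,009.2475

£5,009.25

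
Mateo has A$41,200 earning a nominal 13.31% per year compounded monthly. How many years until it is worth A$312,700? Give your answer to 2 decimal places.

Periodic rate i = 0.1331/12 = 0.0110917.
n = ln(312700/41200) / ln(1+0.0110917) = ln(7.58981) / 0.011031 = 183.7439 months
= 183.7439/12 years

15.31 years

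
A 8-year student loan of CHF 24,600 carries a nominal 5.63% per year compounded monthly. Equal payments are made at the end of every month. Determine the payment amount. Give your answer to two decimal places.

CHF 318.87

With 12 periods per year: i = 0.00469167, n = 96.
Annuity-PV factor = 77.148526; PMT = 24600 / 77.148526 = 318.8655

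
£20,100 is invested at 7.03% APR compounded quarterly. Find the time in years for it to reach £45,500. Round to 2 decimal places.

Periodic rate i = 0.0703/4 = 0.017575.
n = ln(45500/20100) / ln(1+0.017575) = ln(2.26368) / 0.017422 = 46.8934 quarters
= 46.8934/4 years

11.72 years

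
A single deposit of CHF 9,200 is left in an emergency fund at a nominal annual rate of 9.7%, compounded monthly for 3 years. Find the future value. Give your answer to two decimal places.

Periodic rate i = 0.097/12 = 0.00808333; n = 3 × 12 = 36 periods.
FV = PV·(1+i)^n = 9,200 × 1.336201 = 12,293.0450

CHF 12,293.05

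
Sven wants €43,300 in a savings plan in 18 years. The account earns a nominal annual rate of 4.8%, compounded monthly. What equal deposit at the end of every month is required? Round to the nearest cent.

€126.56

Periodic rate i = 0.048/12 = 0.004; n = 18 × 12 = 216 periods.
FV-annuity factor = 342.136695; PMT = 43300 / 342.136695 = 126.5576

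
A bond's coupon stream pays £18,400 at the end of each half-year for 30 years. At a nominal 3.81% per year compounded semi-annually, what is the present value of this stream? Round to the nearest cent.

£654,569.14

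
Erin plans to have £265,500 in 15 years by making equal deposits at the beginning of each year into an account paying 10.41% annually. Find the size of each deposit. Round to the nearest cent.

£7,325.94

FV-annuity factor × (1+i) = 36.241073; PMT = 265500 / 36.241073 = 7,325.9421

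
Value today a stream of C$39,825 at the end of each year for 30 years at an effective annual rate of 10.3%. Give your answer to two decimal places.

C$366,230.61

PV = 39825 × [1 − (1+0.103)^(−30)] / 0.103 = 39825 × 9.195998 = 366,230.6054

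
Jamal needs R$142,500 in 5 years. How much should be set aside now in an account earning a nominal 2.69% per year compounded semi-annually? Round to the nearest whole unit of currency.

R$124,679

With 2 periods per year: i = 0.01345, n = 10.
Discount factor = (1+0.01345)^(−10) = 0.874937; PV = 142,500 × 0.874937 = 124,678.5073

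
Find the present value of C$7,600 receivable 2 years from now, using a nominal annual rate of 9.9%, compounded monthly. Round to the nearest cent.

C$6,239.88

Periodic rate i = 0.099/12 = 0.00825; n = 2 × 12 = 24 periods.
PV = FV·(1+i)^(−n) = 7,600 × 0.821036 = 6,239.8774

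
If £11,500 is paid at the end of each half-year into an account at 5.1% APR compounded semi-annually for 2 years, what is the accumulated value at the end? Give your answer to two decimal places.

£47,789.60

With 2 periods per year: i = 0.0255, n = 4.
FV = PMT · [(1+i)^n − 1] / i = 11500 · 4.155618 = 47,789.6022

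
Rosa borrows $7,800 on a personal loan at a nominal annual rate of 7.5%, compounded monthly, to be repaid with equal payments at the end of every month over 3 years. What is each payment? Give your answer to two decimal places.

$242.63

i = 0.075/12 = 0.00625 per month; n = 3·12 = 36.
Annuity-PV factor = 32.147913; PMT = 7800 / 32.147913 = 242.6285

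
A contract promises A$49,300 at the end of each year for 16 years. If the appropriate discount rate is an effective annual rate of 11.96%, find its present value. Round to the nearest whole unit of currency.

A$344,582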